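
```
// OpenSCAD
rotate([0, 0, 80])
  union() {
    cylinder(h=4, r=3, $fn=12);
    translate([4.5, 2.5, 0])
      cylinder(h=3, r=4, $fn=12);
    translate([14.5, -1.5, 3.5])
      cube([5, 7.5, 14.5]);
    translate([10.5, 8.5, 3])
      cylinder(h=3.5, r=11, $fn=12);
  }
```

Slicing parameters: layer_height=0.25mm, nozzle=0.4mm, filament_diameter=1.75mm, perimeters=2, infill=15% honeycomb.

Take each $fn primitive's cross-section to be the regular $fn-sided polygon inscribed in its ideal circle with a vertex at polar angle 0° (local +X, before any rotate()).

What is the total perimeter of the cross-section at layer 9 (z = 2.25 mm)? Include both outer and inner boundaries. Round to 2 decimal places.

At z = 2.25 mm: the r=3 cylinder contributes a regular 12-gon of circumradius 3 (perimeter = 2·12·3.000·sin(180°/12) = 18.63 mm); the r=4 cylinder at (4.5, 2.5) contributes a regular 12-gon of circumradius 4 (perimeter = 2·12·4.000·sin(180°/12) = 24.85 mm); the cube at (14.5, -1.5) is not intersected at this z (z outside [3.5, 18]); the cylinder at (10.5, 8.5) is absent (z outside [3, 6.5]); Merging all regions: the regions partially overlap (shared area 5.17 mm²), so the edge portions inside another operand are dropped and the merged outline is re-measured after clipping — boundary = 33.65 mm; (rotated 80° about Z; rotation is an isometry so areas/perimeters/island counts are preserved). Overall, the cross-section is a single solid region. Total boundary length (outer) = 33.65 mm.

33.65 mm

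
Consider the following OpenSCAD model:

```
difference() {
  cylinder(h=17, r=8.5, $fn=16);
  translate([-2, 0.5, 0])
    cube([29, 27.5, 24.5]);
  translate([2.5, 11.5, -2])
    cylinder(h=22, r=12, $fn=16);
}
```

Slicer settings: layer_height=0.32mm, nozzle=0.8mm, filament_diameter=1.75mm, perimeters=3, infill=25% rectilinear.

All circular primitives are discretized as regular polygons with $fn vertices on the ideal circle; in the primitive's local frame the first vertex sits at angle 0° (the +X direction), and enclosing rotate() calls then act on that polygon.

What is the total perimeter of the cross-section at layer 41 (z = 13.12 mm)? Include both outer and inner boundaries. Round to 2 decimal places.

49.10 mm

At z = 13.12 mm: the r=8.5 cylinder gives a regular 16-gon of circumradius 8.5 (constant along its height) (perimeter = 2·16·8.500·sin(180°/16) = 53.06 mm); the cube at (-2, 0.5) is present — its section is the full 29×27.5 rectangle (perimeter 113.00 mm); the cylinder at (2.5, 11.5): section is a regular 16-gon, circumradius r=12 (perimeter = 2·16·12.000·sin(180°/16) = 74.91 mm); Subtracting the remaining from the first: starting from the r=8.5 cylinder, the 29×27.5 cube at (-2, 0.5) partially overlaps it — only the 66.67 mm² overlap (of its 797.50 mm²) is removed, clipping the outline; the r=12 cylinder at (2.5, 11.5) partially overlaps it — only the 28.77 mm² overlap (of its 440.85 mm²) is removed, clipping the outline — boundary = 49.10 mm. Overall, the cross-section is a single solid region. Total boundary length (outer) = 49.10 mm.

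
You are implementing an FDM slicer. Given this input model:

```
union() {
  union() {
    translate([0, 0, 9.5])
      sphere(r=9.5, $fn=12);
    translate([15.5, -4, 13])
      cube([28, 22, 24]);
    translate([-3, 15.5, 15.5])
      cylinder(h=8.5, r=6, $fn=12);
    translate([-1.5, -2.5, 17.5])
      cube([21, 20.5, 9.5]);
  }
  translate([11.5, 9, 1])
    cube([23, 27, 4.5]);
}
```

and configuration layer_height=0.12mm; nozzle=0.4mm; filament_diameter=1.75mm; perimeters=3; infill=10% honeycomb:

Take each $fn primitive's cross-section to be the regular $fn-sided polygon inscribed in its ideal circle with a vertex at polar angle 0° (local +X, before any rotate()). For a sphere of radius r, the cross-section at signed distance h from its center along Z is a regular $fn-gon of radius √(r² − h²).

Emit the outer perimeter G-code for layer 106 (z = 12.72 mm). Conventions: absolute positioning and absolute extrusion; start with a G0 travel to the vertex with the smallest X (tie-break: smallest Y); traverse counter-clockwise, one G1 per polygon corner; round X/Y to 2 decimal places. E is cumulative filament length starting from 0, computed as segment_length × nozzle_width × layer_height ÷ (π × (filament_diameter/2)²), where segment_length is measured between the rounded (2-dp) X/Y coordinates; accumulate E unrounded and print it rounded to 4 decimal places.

At z = 12.72 mm: the sphere: section is a regular 12-gon, circumradius = √(r²−h²) = √(9.5²−3.22²) = 8.938; the cube at (15.5, -4) is not intersected at this z (z outside [13, 37]); the cylinder at (-3, 15.5) is not intersected at this z (z outside [15.5, 24]); the cube at (-1.5, -2.5) does not reach this height (z outside [17.5, 27]); Combining (union): only the r=9.5 sphere is present, so the union is just that shape — 1 connected region; the cube at (11.5, 9) is absent (z outside [1, 5.5]); Merging all regions: only that combined region is present, so the union is just that shape — 1 connected region. The outline is a single polygon with 12 vertices. Extrusion per mm of travel: 0.4 × 0.12 / (π × 0.875²) = 0.019956. Accumulating E over each segment gives final E = 1.1080.

G0 X-8.94 Y0.00 Z12.72
G1 X-7.74 Y-4.47 E0.0924
G1 X-4.47 Y-7.74 E0.1846
G1 X0.00 Y-8.94 E0.2770
G1 X4.47 Y-7.74 E0.3694
G1 X7.74 Y-4.47 E0.4617
G1 X8.94 Y0.00 E0.5540
G1 X7.74 Y4.47 E0.6464
G1 X4.47 Y7.74 E0.7387
G1 X0.00 Y8.94 E0.8310
G1 X-4.47 Y7.74 E0.9234
G1 X-7.74 Y4.47 E1.0157
G1 X-8.94 Y0.00 E1.1080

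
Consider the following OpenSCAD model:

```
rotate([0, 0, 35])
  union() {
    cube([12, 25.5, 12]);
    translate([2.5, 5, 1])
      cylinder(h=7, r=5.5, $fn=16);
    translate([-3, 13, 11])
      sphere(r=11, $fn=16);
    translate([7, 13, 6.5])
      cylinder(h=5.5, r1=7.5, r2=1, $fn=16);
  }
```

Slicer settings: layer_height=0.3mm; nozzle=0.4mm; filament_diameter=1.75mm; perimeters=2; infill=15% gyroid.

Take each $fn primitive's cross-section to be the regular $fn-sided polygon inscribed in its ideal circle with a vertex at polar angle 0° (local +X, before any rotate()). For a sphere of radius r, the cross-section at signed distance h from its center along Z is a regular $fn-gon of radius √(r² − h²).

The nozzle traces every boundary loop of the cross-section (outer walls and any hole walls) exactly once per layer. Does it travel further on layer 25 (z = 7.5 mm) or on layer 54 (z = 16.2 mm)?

layer 25 (z = 7.5 mm)

Layer 25 (z = 7.5): the cube (footprint 12×25.5) is included at this height (perimeter 75.00 mm); the r=5.5 cylinder at (2.5, 5) contributes a regular 16-gon of circumradius 5.5 (perimeter = 2·16·5.500·sin(180°/16) = 34.34 mm); the r=11 sphere at (-3, 13) contributes a regular 16-gon of circumradius √(11²−3.5²) = 10.428 (perimeter = 2·16·10.428·sin(180°/16) = 65.10 mm); the cone at (7, 13): at t=0.182 of its height the radius interpolates to r₁+(r₂−r₁)t = 6.318, giving a regular 16-gon of that circumradius (perimeter = 2·16·6.318·sin(180°/16) = 39.44 mm); Combining (union): the regions partially overlap (shared area 308.77 mm²), so the edge portions inside another operand are dropped and the merged outline is re-measured after clipping — boundary = 92.83 mm; (rotated 35° about Z; rotation is an isometry so areas/perimeters/island counts are preserved). So its perimeter = 92.83 mm. Layer 54 (z = 16.2): the cube does not reach this height (z outside [0, 12]); the cylinder at (2.5, 5) is absent (z outside [1, 8]); the sphere at (-3, 13): section is a regular 16-gon, circumradius = √(r²−h²) = √(11²−5.2²) = 9.693 (perimeter = 2·16·9.693·sin(180°/16) = 60.51 mm); the cone at (7, 13) is absent (z outside [6.5, 12]); Combining (union): only the r=11 sphere at (-3, 13) is present, so the union is just that shape — boundary = 60.51 mm; (whole slice rotated 35° about Z — lengths, areas and connectivity unchanged). So its perimeter = 60.51 mm. Layer 25 is larger (92.83 vs 60.51 mm).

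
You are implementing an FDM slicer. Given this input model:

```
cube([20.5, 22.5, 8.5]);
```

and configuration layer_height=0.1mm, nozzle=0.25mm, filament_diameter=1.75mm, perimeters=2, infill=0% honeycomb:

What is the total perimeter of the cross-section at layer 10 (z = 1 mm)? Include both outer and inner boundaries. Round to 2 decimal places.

At z = 1 mm: the cube (footprint 20.5×22.5) is included at this height (perimeter 86.00 mm). Overall, the cross-section is a single solid region. Total boundary length (outer) = 86.00 mm.

86.00 mm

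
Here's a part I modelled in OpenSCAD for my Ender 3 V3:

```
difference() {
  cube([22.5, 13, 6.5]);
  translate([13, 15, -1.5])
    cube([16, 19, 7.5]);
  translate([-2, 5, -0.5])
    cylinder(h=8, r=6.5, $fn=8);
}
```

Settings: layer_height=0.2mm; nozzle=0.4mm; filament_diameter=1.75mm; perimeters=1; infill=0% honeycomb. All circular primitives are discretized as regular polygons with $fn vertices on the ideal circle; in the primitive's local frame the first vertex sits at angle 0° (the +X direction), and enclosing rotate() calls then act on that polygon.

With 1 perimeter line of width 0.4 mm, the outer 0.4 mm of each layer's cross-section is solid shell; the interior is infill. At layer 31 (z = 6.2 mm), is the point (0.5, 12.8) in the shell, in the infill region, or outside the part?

shell

At z = 6.2 mm: the cube (footprint 22.5×13) is included at this height; the cube at (13, 15) does not reach this height (z outside [-1.5, 6]); the cylinder at (-2, 5): section is a regular 8-gon, circumradius r=6.5; Subtracting the remaining from the first: starting from the 22.5×13 cube, the r=6.5 cylinder at (-2, 5) partially overlaps it — only the 34.86 mm² overlap (of its 119.50 mm²) is removed, clipping the outline — 1 connected region. Overall, the cross-section is a single solid region. The nearest boundary edge runs (0.00, 13.00)→(22.50, 13.00); distance from the point to it = 0.20 mm. The point is inside the cross-section, 0.20 mm from the nearest boundary — within the 0.4 mm shell band (1 × 0.4).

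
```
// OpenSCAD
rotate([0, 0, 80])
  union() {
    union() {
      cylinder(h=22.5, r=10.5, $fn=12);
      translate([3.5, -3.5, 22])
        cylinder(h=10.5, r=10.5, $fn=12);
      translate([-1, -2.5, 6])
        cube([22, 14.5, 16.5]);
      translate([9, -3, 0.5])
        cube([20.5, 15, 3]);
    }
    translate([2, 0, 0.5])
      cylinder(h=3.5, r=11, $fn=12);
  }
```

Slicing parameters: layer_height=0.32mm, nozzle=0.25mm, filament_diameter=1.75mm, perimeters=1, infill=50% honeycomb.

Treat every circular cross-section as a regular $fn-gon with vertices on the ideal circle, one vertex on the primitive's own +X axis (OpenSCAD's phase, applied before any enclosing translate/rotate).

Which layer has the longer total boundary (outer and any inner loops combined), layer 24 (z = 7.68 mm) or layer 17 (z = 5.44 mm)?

layer 24 (z = 7.68 mm)

Layer 24 (z = 7.68): the cylinder: section is a regular 12-gon, circumradius r=10.5 (perimeter = 2·12·10.500·sin(180°/12) = 65.22 mm); the cylinder at (3.5, -3.5) does not reach this height (z outside [22, 32.5]); the cube at (-1, -2.5) (footprint 22×14.5) is included at this height (perimeter 73.00 mm); the cube at (9, -3) does not reach this height (z outside [0.5, 3.5]); Combining (union): the regions partially overlap (shared area 120.97 mm²), so the edge portions inside another operand are dropped and the merged outline is re-measured after clipping — boundary = 94.73 mm; the cylinder at (2, 0) does not reach this height (z outside [0.5, 4]); Combining (union): only that combined region is present, so the union is just that shape — boundary = 94.73 mm; (rotated 80° about Z; rotation is an isometry so areas/perimeters/island counts are preserved). So its perimeter = 94.73 mm. Layer 17 (z = 5.44): the r=10.5 cylinder gives a regular 12-gon of circumradius 10.5 (constant along its height) (perimeter = 2·12·10.500·sin(180°/12) = 65.22 mm); the cylinder at (3.5, -3.5) does not reach this height (z outside [22, 32.5]); the cube at (-1, -2.5) is absent (z outside [6, 22.5]); the cube at (9, -3) does not reach this height (z outside [0.5, 3.5]); Combining (union): only the r=10.5 cylinder is present, so the union is just that shape — boundary = 65.22 mm; the cylinder at (2, 0) does not reach this height (z outside [0.5, 4]); Taking the union: only the result so far is present, so the union is just that shape — boundary = 65.22 mm; (rotated 80° about Z; rotation is an isometry so areas/perimeters/island counts are preserved). So its perimeter = 65.22 mm. Layer 24 is larger (94.73 vs 65.22 mm).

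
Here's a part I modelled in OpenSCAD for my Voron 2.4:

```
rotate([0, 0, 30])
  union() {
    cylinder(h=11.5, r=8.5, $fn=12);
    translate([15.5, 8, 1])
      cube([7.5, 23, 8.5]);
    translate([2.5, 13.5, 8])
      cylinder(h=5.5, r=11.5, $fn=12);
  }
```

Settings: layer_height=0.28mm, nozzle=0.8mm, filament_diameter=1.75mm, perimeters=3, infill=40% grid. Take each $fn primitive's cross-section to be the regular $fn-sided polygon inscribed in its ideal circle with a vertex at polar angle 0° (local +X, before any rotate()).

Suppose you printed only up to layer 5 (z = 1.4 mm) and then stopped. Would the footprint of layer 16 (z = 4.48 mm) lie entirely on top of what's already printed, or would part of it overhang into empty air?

Compare the two slices. At z = 1.4: the r=8.5 cylinder contributes a regular 12-gon of circumradius 8.5 (area = (12/2)·8.500²·sin(360°/12) = 216.75 mm²); the cube at (15.5, 8) is present — its section is the full 7.5×23 rectangle (area 172.50 mm²); the cylinder at (2.5, 13.5) does not reach this height (z outside [8, 13.5]); Taking the union: the 2 present regions are separate (no shared area or edge), so areas and boundary lengths simply add and each stays a separate island — area = 389.25 mm²; (rotated 30° about Z; rotation is an isometry so areas/perimeters/island counts are preserved). At z = 4.48: the r=8.5 cylinder gives a regular 12-gon of circumradius 8.5 (constant along its height) (area = (12/2)·8.500²·sin(360°/12) = 216.75 mm²); the cube at (15.5, 8) is present — its section is the full 7.5×23 rectangle (area 172.50 mm²); the cylinder at (2.5, 13.5) is absent (z outside [8, 13.5]); Combining (union): the 2 present regions are separate (no shared area or edge), so areas and boundary lengths simply add and each stays a separate island — area = 389.25 mm²; (whole slice rotated 30° about Z — lengths, areas and connectivity unchanged). Checking containment: the cross-section at z = 4.48 is a subset of the cross-section at z = 1.4.

entirely on top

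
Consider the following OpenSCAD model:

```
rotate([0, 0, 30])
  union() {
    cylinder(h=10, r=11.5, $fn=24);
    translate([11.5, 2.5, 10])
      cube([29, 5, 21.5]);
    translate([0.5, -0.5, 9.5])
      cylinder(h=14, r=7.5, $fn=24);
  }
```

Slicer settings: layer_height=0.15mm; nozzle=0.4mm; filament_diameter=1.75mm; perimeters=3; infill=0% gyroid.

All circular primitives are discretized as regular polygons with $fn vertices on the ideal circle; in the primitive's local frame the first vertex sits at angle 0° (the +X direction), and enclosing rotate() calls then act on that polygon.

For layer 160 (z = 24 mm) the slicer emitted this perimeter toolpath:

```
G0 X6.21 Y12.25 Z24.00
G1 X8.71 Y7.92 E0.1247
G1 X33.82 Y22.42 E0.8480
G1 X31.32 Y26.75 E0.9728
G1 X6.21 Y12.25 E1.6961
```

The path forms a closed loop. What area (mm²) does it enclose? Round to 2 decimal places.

Apply the shoelace formula to the sequence of (X, Y) vertices; enclosed area = 144.98 mm².

144.98 mm²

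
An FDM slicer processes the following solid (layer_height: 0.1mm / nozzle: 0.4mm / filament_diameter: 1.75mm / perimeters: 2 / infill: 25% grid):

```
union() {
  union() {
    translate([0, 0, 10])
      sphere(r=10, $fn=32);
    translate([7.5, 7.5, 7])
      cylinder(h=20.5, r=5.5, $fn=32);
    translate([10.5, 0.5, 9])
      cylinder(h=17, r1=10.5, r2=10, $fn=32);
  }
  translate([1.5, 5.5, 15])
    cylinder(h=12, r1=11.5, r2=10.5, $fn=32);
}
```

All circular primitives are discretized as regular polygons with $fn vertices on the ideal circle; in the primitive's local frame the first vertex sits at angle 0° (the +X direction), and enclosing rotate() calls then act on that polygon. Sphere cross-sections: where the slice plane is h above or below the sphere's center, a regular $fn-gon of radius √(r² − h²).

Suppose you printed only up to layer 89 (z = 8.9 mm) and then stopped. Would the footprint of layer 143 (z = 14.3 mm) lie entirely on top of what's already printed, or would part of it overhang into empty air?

Compare the two slices. At z = 8.9: the sphere: section is a regular 32-gon, circumradius = √(r²−h²) = √(10²−1.1²) = 9.939 (area = (32/2)·9.939²·sin(360°/32) = 308.37 mm²); the cylinder at (7.5, 7.5): section is a regular 32-gon, circumradius r=5.5 (area = (32/2)·5.500²·sin(360°/32) = 94.42 mm²); the cone at (10.5, 0.5) is absent (z outside [9, 26]); Merging all regions: the regions partially overlap — summed areas 402.79 mm² minus the doubly-counted overlap 34.38 mm² gives 368.41 mm² — area = 368.41 mm²; the cone at (1.5, 5.5) does not reach this height (z outside [15, 27]); Merging all regions: only that combined region is present, so the union is just that shape — area = 368.41 mm². At z = 14.3: the r=10 sphere contributes a regular 32-gon of circumradius √(10²−4.3²) = 9.028 (area = (32/2)·9.028²·sin(360°/32) = 254.43 mm²); the r=5.5 cylinder at (7.5, 7.5) contributes a regular 32-gon of circumradius 5.5 (area = (32/2)·5.500²·sin(360°/32) = 94.42 mm²); the cone at (10.5, 0.5): at t=0.312 of its height the radius interpolates to r₁+(r₂−r₁)t = 10.344, giving a regular 32-gon of that circumradius (area = (32/2)·10.344²·sin(360°/32) = 334.00 mm²); Combining (union): the regions partially overlap — summed areas 682.85 mm² minus the doubly-counted overlap 172.82 mm² gives 510.03 mm² — area = 510.03 mm²; the cone at (1.5, 5.5) is absent (z outside [15, 27]); Taking the union: only the result so far is present, so the union is just that shape — area = 510.03 mm². Checking containment: at z = 14.3 the cross-section extends beyond the z = 8.9 cross-section by about 175.29 mm².

part overhangs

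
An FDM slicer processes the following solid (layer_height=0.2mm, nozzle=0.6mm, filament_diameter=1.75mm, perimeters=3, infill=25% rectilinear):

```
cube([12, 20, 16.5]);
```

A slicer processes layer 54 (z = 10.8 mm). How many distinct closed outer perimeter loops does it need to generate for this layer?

At z = 10.8 mm: the 12×20 cube contributes its full rectangle. The result has 1 disconnected region.

1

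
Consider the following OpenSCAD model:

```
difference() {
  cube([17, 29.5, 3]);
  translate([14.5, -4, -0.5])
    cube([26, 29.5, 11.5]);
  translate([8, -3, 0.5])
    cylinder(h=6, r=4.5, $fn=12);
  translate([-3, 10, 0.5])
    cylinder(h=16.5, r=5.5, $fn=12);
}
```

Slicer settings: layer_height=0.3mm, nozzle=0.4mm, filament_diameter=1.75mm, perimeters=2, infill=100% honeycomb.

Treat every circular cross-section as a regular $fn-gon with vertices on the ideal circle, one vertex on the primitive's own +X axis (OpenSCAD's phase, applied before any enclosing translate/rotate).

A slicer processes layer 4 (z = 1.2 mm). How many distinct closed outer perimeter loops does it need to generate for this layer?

At z = 1.2 mm: the 17×29.5 cube contributes its full rectangle; the 26×29.5 cube at (14.5, -4) contributes its full rectangle; the r=4.5 cylinder at (8, -3) contributes a regular 12-gon of circumradius 4.5; the r=5.5 cylinder at (-3, 10) contributes a regular 12-gon of circumradius 5.5; Taking the first minus the rest: starting from the 17×29.5 cube, the 26×29.5 cube at (14.5, -4) partially overlaps it — only the 63.75 mm² overlap (of its 767.00 mm²) is removed, clipping the outline; the r=4.5 cylinder at (8, -3) partially overlaps it — only the 6.20 mm² overlap (of its 60.75 mm²) is removed, clipping the outline; the r=5.5 cylinder at (-3, 10) partially overlaps it — only the 14.83 mm² overlap (of its 90.75 mm²) is removed, clipping the outline — 1 connected region. The result has 1 disconnected region.

1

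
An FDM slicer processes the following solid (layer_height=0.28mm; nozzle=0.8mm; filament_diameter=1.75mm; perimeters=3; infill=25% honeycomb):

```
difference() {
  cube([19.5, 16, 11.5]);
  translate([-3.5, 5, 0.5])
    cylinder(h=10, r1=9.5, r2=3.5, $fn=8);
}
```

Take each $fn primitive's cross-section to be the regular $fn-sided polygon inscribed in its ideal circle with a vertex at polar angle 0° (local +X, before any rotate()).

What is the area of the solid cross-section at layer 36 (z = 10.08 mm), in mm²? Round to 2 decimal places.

At z = 10.08 mm: the cube (footprint 19.5×16) is included at this height (area 312.00 mm²); the cone at (-3.5, 5): at t=0.958 of its height the radius interpolates to r₁+(r₂−r₁)t = 3.752, giving a regular 8-gon of that circumradius (area = (8/2)·3.752²·sin(360°/8) = 39.82 mm²); Subtracting the remaining from the first: starting from the 19.5×16 cube (312.00 mm²), the cone at (-3.5, 5) partially overlaps it — only the 0.15 mm² overlap (of its 39.82 mm²) is removed, clipping the outline — area = 311.85 mm². Overall, the cross-section is a single solid region. Net area = 311.85 mm².

311.85 mm²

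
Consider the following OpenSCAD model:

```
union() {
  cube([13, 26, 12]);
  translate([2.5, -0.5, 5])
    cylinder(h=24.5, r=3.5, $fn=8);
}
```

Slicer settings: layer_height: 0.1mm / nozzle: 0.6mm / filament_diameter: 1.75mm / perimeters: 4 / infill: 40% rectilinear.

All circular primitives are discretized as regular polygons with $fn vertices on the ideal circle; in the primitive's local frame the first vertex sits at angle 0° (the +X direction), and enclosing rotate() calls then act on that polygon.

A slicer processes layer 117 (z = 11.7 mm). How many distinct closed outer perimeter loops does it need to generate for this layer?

At z = 11.7 mm: the 13×26 cube contributes its full rectangle; the cylinder at (2.5, -0.5): section is a regular 8-gon, circumradius r=3.5; Combining (union): the regions partially overlap (shared area 13.17 mm²), so overlapping operands fuse into one piece — 1 connected region. The result has 1 disconnected region.

1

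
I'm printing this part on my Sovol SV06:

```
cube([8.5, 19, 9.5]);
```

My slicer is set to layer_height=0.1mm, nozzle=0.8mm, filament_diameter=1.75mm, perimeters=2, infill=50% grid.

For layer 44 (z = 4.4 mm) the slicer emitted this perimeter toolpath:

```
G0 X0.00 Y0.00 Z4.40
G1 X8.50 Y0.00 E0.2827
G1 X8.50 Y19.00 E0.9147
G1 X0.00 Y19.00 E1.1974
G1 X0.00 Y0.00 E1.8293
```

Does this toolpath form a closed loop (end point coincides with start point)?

Start point (G0): (0.00, 0.00). End point (last G1): the path returns to the start — closed.

yes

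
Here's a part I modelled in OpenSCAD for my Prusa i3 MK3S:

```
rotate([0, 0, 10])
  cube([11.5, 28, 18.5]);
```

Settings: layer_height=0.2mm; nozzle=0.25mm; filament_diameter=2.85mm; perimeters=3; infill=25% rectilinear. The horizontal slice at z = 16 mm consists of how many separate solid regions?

At z = 16 mm: the 11.5×28 cube contributes its full rectangle; (rotated 10° about Z; rotation is an isometry so areas/perimeters/island counts are preserved). The result has 1 disconnected region.

1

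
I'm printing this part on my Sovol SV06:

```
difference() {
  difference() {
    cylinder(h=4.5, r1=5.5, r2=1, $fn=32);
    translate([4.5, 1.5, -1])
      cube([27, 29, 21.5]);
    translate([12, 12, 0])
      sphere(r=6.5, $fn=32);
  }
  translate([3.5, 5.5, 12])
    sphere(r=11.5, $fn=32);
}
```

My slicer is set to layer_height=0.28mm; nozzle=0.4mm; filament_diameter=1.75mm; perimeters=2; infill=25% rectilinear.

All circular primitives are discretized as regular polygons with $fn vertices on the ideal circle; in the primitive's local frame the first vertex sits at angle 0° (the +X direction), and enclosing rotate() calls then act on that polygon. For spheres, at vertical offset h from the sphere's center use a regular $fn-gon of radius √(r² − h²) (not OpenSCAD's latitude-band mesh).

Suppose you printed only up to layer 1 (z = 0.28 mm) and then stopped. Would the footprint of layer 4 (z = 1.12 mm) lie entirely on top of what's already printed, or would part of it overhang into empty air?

entirely on top

Compare the two slices. At z = 0.28: the cone contributes a regular 32-gon of circumradius 5.220 (interpolated between r1=5.5 and r2=1 at t=0.062) (area = (32/2)·5.220²·sin(360°/32) = 85.05 mm²); the 27×29 cube at (4.5, 1.5) contributes its full rectangle (area 783.00 mm²); the r=6.5 sphere at (12, 12) contributes a regular 32-gon of circumradius √(6.5²−0.28²) = 6.494 (area = (32/2)·6.494²·sin(360°/32) = 131.64 mm²); Subtracting the remaining from the first: starting from the cone (85.05 mm²), the 27×29 cube at (4.5, 1.5) partially overlaps it — only the 0.30 mm² overlap (of its 783.00 mm²) is removed, clipping the outline; the r=6.5 sphere at (12, 12) misses the remaining region (no effect) — area = 84.76 mm²; the sphere at (3.5, 5.5) is not intersected at this z (|z−center|=11.720 > r=11.5); After the difference (first − rest): none of the subtracted shapes is present at this height, so that combined region is unchanged — area = 84.76 mm². At z = 1.12: the cone: at t=0.249 of its height the radius interpolates to r₁+(r₂−r₁)t = 4.380, giving a regular 32-gon of that circumradius (area = (32/2)·4.380²·sin(360°/32) = 59.88 mm²); the 27×29 cube at (4.5, 1.5) contributes its full rectangle (area 783.00 mm²); the sphere at (12, 12): section is a regular 32-gon, circumradius = √(r²−h²) = √(6.5²−1.12²) = 6.403 (area = (32/2)·6.403²·sin(360°/32) = 127.97 mm²); Subtracting the remaining from the first: starting from the cone (59.88 mm²), the 27×29 cube at (4.5, 1.5) misses the remaining region (no effect); the r=6.5 sphere at (12, 12) misses the remaining region (no effect) — area = 59.88 mm²; the sphere at (3.5, 5.5): section is a regular 32-gon, circumradius = √(r²−h²) = √(11.5²−10.88²) = 3.725 (area = (32/2)·3.725²·sin(360°/32) = 43.31 mm²); After the difference (first − rest): starting from the result so far (59.88 mm²), the r=11.5 sphere at (3.5, 5.5) partially overlaps it — only the 5.04 mm² overlap (of its 43.31 mm²) is removed, clipping the outline — area = 54.84 mm². Checking containment: the cross-section at z = 1.12 is a subset of the cross-section at z = 0.28.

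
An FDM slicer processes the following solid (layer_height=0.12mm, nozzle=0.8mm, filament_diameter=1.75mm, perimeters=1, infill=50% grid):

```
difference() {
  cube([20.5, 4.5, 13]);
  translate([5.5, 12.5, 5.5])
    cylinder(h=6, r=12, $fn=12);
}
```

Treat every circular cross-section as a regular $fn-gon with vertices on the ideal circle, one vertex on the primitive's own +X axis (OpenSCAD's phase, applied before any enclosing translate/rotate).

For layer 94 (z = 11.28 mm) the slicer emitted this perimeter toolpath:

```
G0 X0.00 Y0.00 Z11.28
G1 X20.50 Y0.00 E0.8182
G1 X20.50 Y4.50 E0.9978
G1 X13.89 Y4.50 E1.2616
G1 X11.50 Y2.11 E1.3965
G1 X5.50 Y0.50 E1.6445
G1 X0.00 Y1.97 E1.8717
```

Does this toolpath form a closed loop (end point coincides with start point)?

no

Start point (G0): (0.00, 0.00). End point (last G1): the path does not return to the start — open.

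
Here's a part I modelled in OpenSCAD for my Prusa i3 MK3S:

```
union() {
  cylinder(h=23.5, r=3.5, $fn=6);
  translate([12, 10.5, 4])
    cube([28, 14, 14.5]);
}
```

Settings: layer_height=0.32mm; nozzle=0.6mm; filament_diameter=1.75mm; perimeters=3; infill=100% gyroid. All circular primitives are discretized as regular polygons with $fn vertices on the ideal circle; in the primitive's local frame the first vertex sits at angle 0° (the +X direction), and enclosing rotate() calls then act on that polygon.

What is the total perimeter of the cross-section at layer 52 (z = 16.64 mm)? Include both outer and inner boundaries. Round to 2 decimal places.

At z = 16.64 mm: the r=3.5 cylinder gives a regular 6-gon of circumradius 3.5 (constant along its height) (perimeter = 2·6·3.500·sin(180°/6) = 21.00 mm); the cube at (12, 10.5) is present — its section is the full 28×14 rectangle (perimeter 84.00 mm); Taking the union: the 2 present regions are separate (no shared area or edge), so areas and boundary lengths simply add and each stays a separate island — boundary = 105.00 mm. Overall, the cross-section has 2 separate islands. Total boundary length (outer) = 105.00 mm.

105.00 mm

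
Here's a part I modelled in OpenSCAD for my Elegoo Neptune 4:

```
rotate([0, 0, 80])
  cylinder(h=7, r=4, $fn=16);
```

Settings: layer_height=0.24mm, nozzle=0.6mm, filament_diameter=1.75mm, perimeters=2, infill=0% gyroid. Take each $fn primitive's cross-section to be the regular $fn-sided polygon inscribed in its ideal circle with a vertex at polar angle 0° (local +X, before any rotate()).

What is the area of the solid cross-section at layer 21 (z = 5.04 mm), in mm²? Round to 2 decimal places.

48.98 mm²

At z = 5.04 mm: the r=4 cylinder contributes a regular 16-gon of circumradius 4 (area = (16/2)·4.000²·sin(360°/16) = 48.98 mm²); (rotated 80° about Z; rotation is an isometry so areas/perimeters/island counts are preserved). Overall, the cross-section is a single solid region. Net area = 48.98 mm².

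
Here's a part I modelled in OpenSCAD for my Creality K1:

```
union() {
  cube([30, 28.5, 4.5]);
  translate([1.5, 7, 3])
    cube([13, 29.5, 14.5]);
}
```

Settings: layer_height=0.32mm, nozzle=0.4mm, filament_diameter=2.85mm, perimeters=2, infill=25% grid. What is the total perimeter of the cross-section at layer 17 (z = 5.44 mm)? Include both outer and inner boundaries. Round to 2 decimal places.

85.00 mm

At z = 5.44 mm: the cube is not intersected at this z (z outside [0, 4.5]); the cube at (1.5, 7) (footprint 13×29.5) is included at this height (perimeter 85.00 mm); Taking the union: only the 13×29.5 cube at (1.5, 7) is present, so the union is just that shape — boundary = 85.00 mm. Overall, the cross-section is a single solid region. Total boundary length (outer) = 85.00 mm.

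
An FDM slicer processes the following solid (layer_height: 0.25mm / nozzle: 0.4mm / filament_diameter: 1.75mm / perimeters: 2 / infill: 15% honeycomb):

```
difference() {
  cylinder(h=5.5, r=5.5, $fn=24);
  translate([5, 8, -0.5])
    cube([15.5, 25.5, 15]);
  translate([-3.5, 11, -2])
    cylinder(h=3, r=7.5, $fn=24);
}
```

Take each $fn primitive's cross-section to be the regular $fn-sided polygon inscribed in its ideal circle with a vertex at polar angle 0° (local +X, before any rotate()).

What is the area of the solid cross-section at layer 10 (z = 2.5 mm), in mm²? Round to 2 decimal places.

At z = 2.5 mm: the cylinder: section is a regular 24-gon, circumradius r=5.5 (area = (24/2)·5.500²·sin(360°/24) = 93.95 mm²); the cube at (5, 8) is present — its section is the full 15.5×25.5 rectangle (area 395.25 mm²); the cylinder at (-3.5, 11) is not intersected at this z (z outside [-2, 1]); Taking the first minus the rest: starting from the r=5.5 cylinder (93.95 mm²), the 15.5×25.5 cube at (5, 8) misses the remaining region (no effect) — area = 93.95 mm². Overall, the cross-section is a single solid region. Net area = 93.95 mm².

93.95 mm²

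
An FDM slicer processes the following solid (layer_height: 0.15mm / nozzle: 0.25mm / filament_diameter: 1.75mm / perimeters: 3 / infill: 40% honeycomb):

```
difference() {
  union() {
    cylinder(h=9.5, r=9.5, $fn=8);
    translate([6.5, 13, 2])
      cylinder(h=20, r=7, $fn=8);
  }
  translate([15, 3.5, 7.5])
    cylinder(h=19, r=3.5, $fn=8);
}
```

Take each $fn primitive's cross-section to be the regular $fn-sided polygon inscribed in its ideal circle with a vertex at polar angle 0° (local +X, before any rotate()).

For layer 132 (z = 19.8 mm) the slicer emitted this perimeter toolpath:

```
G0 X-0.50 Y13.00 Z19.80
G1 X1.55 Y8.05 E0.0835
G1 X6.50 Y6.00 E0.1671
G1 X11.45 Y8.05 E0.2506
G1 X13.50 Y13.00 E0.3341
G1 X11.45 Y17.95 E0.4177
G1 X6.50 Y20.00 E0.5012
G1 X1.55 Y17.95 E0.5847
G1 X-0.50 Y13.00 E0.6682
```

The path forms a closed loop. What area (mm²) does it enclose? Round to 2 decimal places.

138.60 mm²

Apply the shoelace formula to the sequence of (X, Y) vertices; enclosed area = 138.60 mm².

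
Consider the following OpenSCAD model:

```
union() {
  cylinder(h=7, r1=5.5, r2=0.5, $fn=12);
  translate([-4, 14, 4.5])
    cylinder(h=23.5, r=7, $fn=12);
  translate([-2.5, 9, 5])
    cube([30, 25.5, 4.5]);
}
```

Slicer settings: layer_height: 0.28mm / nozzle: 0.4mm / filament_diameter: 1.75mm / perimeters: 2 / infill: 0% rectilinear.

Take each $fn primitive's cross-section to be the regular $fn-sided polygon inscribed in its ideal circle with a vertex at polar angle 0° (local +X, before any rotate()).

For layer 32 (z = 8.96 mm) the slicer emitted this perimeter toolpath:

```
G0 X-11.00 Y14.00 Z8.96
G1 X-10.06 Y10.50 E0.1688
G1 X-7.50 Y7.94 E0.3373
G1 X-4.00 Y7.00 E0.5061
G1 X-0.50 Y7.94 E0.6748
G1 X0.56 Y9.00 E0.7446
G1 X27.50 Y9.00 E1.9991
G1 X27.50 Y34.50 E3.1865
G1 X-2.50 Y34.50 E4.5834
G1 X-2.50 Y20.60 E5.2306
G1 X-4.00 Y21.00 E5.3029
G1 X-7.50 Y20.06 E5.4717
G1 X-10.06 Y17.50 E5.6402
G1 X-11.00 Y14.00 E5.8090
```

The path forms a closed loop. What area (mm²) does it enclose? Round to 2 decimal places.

Apply the shoelace formula to the sequence of (X, Y) vertices; enclosed area = 862.09 mm².

862.09 mm²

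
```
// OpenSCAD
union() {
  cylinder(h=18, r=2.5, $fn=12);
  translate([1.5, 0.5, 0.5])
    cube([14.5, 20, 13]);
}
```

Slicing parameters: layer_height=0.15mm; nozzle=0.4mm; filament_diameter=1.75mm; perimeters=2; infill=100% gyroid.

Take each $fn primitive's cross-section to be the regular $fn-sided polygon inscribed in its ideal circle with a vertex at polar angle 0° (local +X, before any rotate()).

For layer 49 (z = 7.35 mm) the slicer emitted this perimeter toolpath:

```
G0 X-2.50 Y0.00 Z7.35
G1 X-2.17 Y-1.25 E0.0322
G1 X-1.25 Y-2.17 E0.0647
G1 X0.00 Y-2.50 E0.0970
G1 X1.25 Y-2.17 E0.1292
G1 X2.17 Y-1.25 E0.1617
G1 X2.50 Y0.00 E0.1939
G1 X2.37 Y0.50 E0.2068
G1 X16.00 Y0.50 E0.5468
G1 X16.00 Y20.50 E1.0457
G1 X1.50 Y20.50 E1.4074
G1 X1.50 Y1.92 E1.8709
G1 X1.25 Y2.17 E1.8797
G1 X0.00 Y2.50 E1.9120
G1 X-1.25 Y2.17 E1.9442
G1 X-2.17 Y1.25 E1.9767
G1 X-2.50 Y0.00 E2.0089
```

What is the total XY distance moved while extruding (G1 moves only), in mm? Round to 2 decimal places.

80.53 mm

Sum the Euclidean lengths of each G1 segment: total = 80.53 mm.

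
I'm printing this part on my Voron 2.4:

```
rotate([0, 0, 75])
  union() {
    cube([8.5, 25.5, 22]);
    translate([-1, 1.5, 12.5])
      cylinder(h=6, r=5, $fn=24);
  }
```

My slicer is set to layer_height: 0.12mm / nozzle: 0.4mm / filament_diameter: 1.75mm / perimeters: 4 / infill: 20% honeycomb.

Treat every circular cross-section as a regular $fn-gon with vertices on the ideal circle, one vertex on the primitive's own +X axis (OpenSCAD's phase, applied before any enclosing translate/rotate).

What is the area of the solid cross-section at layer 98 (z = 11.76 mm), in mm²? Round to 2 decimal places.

At z = 11.76 mm: the cube (footprint 8.5×25.5) is included at this height (area 216.75 mm²); the cylinder at (-1, 1.5) is absent (z outside [12.5, 18.5]); Combining (union): only the 8.5×25.5 cube is present, so the union is just that shape — area = 216.75 mm²; (rotated 75° about Z; rotation is an isometry so areas/perimeters/island counts are preserved). Overall, the cross-section is a single solid region. Net area = 216.75 mm².

216.75 mm²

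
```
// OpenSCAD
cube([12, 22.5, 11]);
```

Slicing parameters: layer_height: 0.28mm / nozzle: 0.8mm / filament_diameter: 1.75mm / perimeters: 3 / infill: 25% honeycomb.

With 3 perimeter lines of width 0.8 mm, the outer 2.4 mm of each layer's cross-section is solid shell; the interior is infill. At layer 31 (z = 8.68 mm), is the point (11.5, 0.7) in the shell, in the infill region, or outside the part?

shell

At z = 8.68 mm: the 12×22.5 cube contributes its full rectangle. Overall, the cross-section is a single solid region. The nearest boundary edge runs (12.00, 0.00)→(12.00, 22.50); distance from the point to it = 0.50 mm. The point is inside the cross-section, 0.50 mm from the nearest boundary — within the 2.4 mm shell band (3 × 0.8).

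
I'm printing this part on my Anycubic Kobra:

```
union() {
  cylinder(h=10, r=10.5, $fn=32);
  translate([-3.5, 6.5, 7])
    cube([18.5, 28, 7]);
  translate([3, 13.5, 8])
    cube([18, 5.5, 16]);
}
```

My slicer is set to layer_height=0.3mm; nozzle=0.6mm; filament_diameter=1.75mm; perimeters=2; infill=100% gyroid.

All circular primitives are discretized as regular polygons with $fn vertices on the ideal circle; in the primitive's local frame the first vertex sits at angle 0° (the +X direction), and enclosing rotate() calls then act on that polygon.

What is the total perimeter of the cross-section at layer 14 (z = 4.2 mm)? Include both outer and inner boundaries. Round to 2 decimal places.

65.87 mm

At z = 4.2 mm: the cylinder: section is a regular 32-gon, circumradius r=10.5 (perimeter = 2·32·10.500·sin(180°/32) = 65.87 mm); the cube at (-3.5, 6.5) is not intersected at this z (z outside [7, 14]); the cube at (3, 13.5) does not reach this height (z outside [8, 24]); Merging all regions: only the r=10.5 cylinder is present, so the union is just that shape — boundary = 65.87 mm. Overall, the cross-section is a single solid region. Total boundary length (outer) = 65.87 mm.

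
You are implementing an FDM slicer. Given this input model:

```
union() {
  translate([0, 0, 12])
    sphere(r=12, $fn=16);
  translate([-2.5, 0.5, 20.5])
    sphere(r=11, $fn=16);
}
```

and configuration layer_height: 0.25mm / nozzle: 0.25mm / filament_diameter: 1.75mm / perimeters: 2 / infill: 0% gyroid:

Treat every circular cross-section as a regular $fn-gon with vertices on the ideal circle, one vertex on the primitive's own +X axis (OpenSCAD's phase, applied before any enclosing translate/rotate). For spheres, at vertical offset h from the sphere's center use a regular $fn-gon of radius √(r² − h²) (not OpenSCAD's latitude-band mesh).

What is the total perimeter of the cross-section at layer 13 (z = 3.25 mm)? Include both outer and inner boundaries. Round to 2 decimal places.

51.27 mm

At z = 3.25 mm: the r=12 sphere contributes a regular 16-gon of circumradius √(12²−8.75²) = 8.212 (perimeter = 2·16·8.212·sin(180°/16) = 51.27 mm); the sphere at (-2.5, 0.5) is absent (|z−center|=17.250 > r=11); Taking the union: only the r=12 sphere is present, so the union is just that shape — boundary = 51.27 mm. Overall, the cross-section is a single solid region. Total boundary length (outer) = 51.27 mm.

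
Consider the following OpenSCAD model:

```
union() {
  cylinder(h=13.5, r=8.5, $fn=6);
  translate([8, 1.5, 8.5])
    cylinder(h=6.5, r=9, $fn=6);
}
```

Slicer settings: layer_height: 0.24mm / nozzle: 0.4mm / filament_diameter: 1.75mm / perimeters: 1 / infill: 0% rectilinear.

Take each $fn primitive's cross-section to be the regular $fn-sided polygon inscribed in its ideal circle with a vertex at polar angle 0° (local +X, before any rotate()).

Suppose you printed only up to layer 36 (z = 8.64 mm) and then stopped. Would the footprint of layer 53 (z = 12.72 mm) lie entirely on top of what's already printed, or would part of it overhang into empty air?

entirely on top

Compare the two slices. At z = 8.64: the r=8.5 cylinder contributes a regular 6-gon of circumradius 8.5 (area = (6/2)·8.500²·sin(360°/6) = 187.71 mm²); the r=9 cylinder at (8, 1.5) gives a regular 6-gon of circumradius 9 (constant along its height) (area = (6/2)·9.000²·sin(360°/6) = 210.44 mm²); Combining (union): the regions partially overlap — summed areas 398.16 mm² minus the doubly-counted overlap 75.19 mm² gives 322.96 mm² — area = 322.96 mm². At z = 12.72: the r=8.5 cylinder contributes a regular 6-gon of circumradius 8.5 (area = (6/2)·8.500²·sin(360°/6) = 187.71 mm²); the cylinder at (8, 1.5): section is a regular 6-gon, circumradius r=9 (area = (6/2)·9.000²·sin(360°/6) = 210.44 mm²); Taking the union: the regions partially overlap — summed areas 398.16 mm² minus the doubly-counted overlap 75.19 mm² gives 322.96 mm² — area = 322.96 mm². Checking containment: the cross-section at z = 12.72 is a subset of the cross-section at z = 8.64.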